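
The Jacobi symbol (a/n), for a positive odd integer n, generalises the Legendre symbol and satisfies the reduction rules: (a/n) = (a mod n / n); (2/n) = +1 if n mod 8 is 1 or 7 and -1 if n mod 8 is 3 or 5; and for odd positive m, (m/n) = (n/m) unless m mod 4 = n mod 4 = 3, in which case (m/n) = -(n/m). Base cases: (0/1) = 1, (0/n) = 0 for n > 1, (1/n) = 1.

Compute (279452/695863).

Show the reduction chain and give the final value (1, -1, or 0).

1

279452 = 2^2·69863; (2/695863) = +1 since 695863 mod 8 = 7, so (279452/695863) = (+1)^2·(69863/695863); sign now +1
reciprocity: (69863/695863) = -1·(695863/69863) since 69863 mod 4 = 3, 695863 mod 4 = 3; sign now -1
(695863/69863) = (67096/69863)   [reduce mod 69863]
67096 = 2^3·8387; (2/69863) = +1 since 69863 mod 8 = 7, so (67096/69863) = (+1)^3·(8387/69863); sign now -1
reciprocity: (8387/69863) = -1·(69863/8387) since 8387 mod 4 = 3, 69863 mod 4 = 3; sign now +1
(69863/8387) = (2767/8387)   [reduce mod 8387]
reciprocity: (2767/8387) = -1·(8387/2767) since 2767 mod 4 = 3, 8387 mod 4 = 3; sign now -1
(8387/2767) = (86/2767)   [reduce mod 2767]
86 = 2^1·43; (2/2767) = +1 since 2767 mod 8 = 7, so (86/2767) = (+1)^1·(43/2767); sign now -1
reciprocity: (43/2767) = -1·(2767/43) since 43 mod 4 = 3, 2767 mod 4 = 3; sign now +1
(2767/43) = (15/43)   [reduce mod 43]
reciprocity: (15/43) = -1·(43/15) since 15 mod 4 = 3, 43 mod 4 = 3; sign now -1
(43/15) = (13/15)   [reduce mod 15]
reciprocity: (13/15) = +1·(15/13) since 13 mod 4 = 1, 15 mod 4 = 3; sign now -1
(15/13) = (2/13)   [reduce mod 13]
2 = 2^1·1; (2/13) = -1 since 13 mod 8 = 5, so (2/13) = (-1)^1·(1/13); sign now +1
(1/13) = 1; final value = sign = +1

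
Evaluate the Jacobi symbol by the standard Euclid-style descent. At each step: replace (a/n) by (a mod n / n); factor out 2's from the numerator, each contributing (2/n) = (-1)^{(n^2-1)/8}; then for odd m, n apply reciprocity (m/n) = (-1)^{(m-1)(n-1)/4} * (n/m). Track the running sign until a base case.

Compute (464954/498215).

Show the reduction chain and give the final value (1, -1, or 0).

464954 = 2^1·232477; (2/498215) = +1 since 498215 mod 8 = 7, so (464954/498215) = (+1)^1·(232477/498215); sign now +1
reciprocity: (232477/498215) = +1·(498215/232477) since 232477 mod 4 = 1, 498215 mod 4 = 3; sign now +1
(498215/232477) = (33261/232477)   [reduce mod 232477]
reciprocity: (33261/232477) = +1·(232477/33261) since 33261 mod 4 = 1, 232477 mod 4 = 1; sign now +1
(232477/33261) = (32911/33261)   [reduce mod 33261]
reciprocity: (32911/33261) = +1·(33261/32911) since 32911 mod 4 = 3, 33261 mod 4 = 1; sign now +1
(33261/32911) = (350/32911)   [reduce mod 32911]
350 = 2^1·175; (2/32911) = +1 since 32911 mod 8 = 7, so (350/32911) = (+1)^1·(175/32911); sign now +1
reciprocity: (175/32911) = -1·(32911/175) since 175 mod 4 = 3, 32911 mod 4 = 3; sign now -1
(32911/175) = (11/175)   [reduce mod 175]
reciprocity: (11/175) = -1·(175/11) since 11 mod 4 = 3, 175 mod 4 = 3; sign now +1
(175/11) = (10/11)   [reduce mod 11]
10 = 2^1·5; (2/11) = -1 since 11 mod 8 = 3, so (10/11) = (-1)^1·(5/11); sign now -1
reciprocity: (5/11) = +1·(11/5) since 5 mod 4 = 1, 11 mod 4 = 3; sign now -1
(11/5) = (1/5)   [reduce mod 5]
(1/5) = 1; final value = sign = -1

-1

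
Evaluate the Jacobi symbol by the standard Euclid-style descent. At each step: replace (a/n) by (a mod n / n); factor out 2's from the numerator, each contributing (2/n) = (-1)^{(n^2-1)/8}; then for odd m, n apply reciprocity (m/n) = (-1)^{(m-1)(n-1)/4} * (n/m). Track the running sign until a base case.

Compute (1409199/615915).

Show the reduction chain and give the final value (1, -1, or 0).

(1409199/615915) = (177369/615915)   [reduce mod 615915]
reciprocity: (177369/615915) = +1·(615915/177369) since 177369 mod 4 = 1, 615915 mod 4 = 3; sign now +1
(615915/177369) = (83808/177369)   [reduce mod 177369]
83808 = 2^5·2619; (2/177369) = +1 since 177369 mod 8 = 1, so (83808/177369) = (+1)^5·(2619/177369); sign now +1
reciprocity: (2619/177369) = +1·(177369/2619) since 2619 mod 4 = 3, 177369 mod 4 = 1; sign now +1
(177369/2619) = (1896/2619)   [reduce mod 2619]
1896 = 2^3·237; (2/2619) = -1 since 2619 mod 8 = 3, so (1896/2619) = (-1)^3·(237/2619); sign now -1
reciprocity: (237/2619) = +1·(2619/237) since 237 mod 4 = 1, 2619 mod 4 = 3; sign now -1
(2619/237) = (12/237)   [reduce mod 237]
12 = 2^2·3; (2/237) = -1 since 237 mod 8 = 5, so (12/237) = (-1)^2·(3/237); sign now -1
reciprocity: (3/237) = +1·(237/3) since 3 mod 4 = 3, 237 mod 4 = 1; sign now -1
(237/3) = (0/3)   [reduce mod 3]
(0/3) = 0   [gcd(a, n) > 1]; final value = 0

0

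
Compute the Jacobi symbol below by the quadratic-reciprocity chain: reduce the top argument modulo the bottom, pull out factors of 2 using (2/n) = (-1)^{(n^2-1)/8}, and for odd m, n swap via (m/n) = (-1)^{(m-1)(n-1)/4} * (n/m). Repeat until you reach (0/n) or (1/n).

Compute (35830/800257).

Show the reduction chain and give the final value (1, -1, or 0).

-1

35830 = 2^1·17915; (2/800257) = +1 since 800257 mod 8 = 1, so (35830/800257) = (+1)^1·(17915/800257); sign now +1
reciprocity: (17915/800257) = +1·(800257/17915) since 17915 mod 4 = 3, 800257 mod 4 = 1; sign now +1
(800257/17915) = (11997/17915)   [reduce mod 17915]
reciprocity: (11997/17915) = +1·(17915/11997) since 11997 mod 4 = 1, 17915 mod 4 = 3; sign now +1
(17915/11997) = (5918/11997)   [reduce mod 11997]
5918 = 2^1·2959; (2/11997) = -1 since 11997 mod 8 = 5, so (5918/11997) = (-1)^1·(2959/11997); sign now -1
reciprocity: (2959/11997) = +1·(11997/2959) since 2959 mod 4 = 3, 11997 mod 4 = 1; sign now -1
(11997/2959) = (161/2959)   [reduce mod 2959]
reciprocity: (161/2959) = +1·(2959/161) since 161 mod 4 = 1, 2959 mod 4 = 3; sign now -1
(2959/161) = (61/161)   [reduce mod 161]
reciprocity: (61/161) = +1·(161/61) since 61 mod 4 = 1, 161 mod 4 = 1; sign now -1
(161/61) = (39/61)   [reduce mod 61]
reciprocity: (39/61) = +1·(61/39) since 39 mod 4 = 3, 61 mod 4 = 1; sign now -1
(61/39) = (22/39)   [reduce mod 39]
22 = 2^1·11; (2/39) = +1 since 39 mod 8 = 7, so (22/39) = (+1)^1·(11/39); sign now -1
reciprocity: (11/39) = -1·(39/11) since 11 mod 4 = 3, 39 mod 4 = 3; sign now +1
(39/11) = (6/11)   [reduce mod 11]
6 = 2^1·3; (2/11) = -1 since 11 mod 8 = 3, so (6/11) = (-1)^1·(3/11); sign now -1
reciprocity: (3/11) = -1·(11/3) since 3 mod 4 = 3, 11 mod 4 = 3; sign now +1
(11/3) = (2/3)   [reduce mod 3]
2 = 2^1·1; (2/3) = -1 since 3 mod 8 = 3, so (2/3) = (-1)^1·(1/3); sign now -1
(1/3) = 1; final value = sign = -1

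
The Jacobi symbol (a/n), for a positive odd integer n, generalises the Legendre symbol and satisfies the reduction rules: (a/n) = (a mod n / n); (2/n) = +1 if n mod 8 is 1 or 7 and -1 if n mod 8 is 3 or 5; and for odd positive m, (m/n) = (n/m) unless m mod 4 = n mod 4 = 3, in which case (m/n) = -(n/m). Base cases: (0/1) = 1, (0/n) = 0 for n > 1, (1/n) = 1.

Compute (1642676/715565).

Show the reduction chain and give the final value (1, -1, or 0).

-1

(1642676/715565) = (211546/715565)   [reduce mod 715565]
211546 = 2^1·105773; (2/715565) = -1 since 715565 mod 8 = 5, so (211546/715565) = (-1)^1·(105773/715565); sign now -1
reciprocity: (105773/715565) = +1·(715565/105773) since 105773 mod 4 = 1, 715565 mod 4 = 1; sign now -1
(715565/105773) = (80927/105773)   [reduce mod 105773]
reciprocity: (80927/105773) = +1·(105773/80927) since 80927 mod 4 = 3, 105773 mod 4 = 1; sign now -1
(105773/80927) = (24846/80927)   [reduce mod 80927]
24846 = 2^1·12423; (2/80927) = +1 since 80927 mod 8 = 7, so (24846/80927) = (+1)^1·(12423/80927); sign now -1
reciprocity: (12423/80927) = -1·(80927/12423) since 12423 mod 4 = 3, 80927 mod 4 = 3; sign now +1
(80927/12423) = (6389/12423)   [reduce mod 12423]
reciprocity: (6389/12423) = +1·(12423/6389) since 6389 mod 4 = 1, 12423 mod 4 = 3; sign now +1
(12423/6389) = (6034/6389)   [reduce mod 6389]
6034 = 2^1·3017; (2/6389) = -1 since 6389 mod 8 = 5, so (6034/6389) = (-1)^1·(3017/6389); sign now -1
reciprocity: (3017/6389) = +1·(6389/3017) since 3017 mod 4 = 1, 6389 mod 4 = 1; sign now -1
(6389/3017) = (355/3017)   [reduce mod 3017]
reciprocity: (355/3017) = +1·(3017/355) since 355 mod 4 = 3, 3017 mod 4 = 1; sign now -1
(3017/355) = (177/355)   [reduce mod 355]
reciprocity: (177/355) = +1·(355/177) since 177 mod 4 = 1, 355 mod 4 = 3; sign now -1
(355/177) = (1/177)   [reduce mod 177]
(1/177) = 1; final value = sign = -1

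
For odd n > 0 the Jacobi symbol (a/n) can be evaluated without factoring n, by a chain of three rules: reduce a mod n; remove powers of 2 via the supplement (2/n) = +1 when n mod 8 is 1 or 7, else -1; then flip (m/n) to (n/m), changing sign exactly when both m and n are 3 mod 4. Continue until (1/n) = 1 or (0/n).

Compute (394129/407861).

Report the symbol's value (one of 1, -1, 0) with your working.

flip (394129/407861) -> (407861/394129): both odd, 394129 mod 4 = 1, 407861 mod 4 = 1, so the flip contributes +1; sign now +1
(407861/394129): 407861 mod 394129 = 13732, so (407861/394129) = (13732/394129)
factor out 2^2: 13732 = 2^2·3433; with 394129 mod 8 = 1, (2/394129) = +1; sign now +1; continue with (3433/394129)
flip (3433/394129) -> (394129/3433): both odd, 3433 mod 4 = 1, 394129 mod 4 = 1, so the flip contributes +1; sign now +1
(394129/3433): 394129 mod 3433 = 2767, so (394129/3433) = (2767/3433)
flip (2767/3433) -> (3433/2767): both odd, 2767 mod 4 = 3, 3433 mod 4 = 1, so the flip contributes +1; sign now +1
(3433/2767): 3433 mod 2767 = 666, so (3433/2767) = (666/2767)
factor out 2^1: 666 = 2^1·333; with 2767 mod 8 = 7, (2/2767) = +1; sign now +1; continue with (333/2767)
flip (333/2767) -> (2767/333): both odd, 333 mod 4 = 1, 2767 mod 4 = 3, so the flip contributes +1; sign now +1
(2767/333): 2767 mod 333 = 103, so (2767/333) = (103/333)
flip (103/333) -> (333/103): both odd, 103 mod 4 = 3, 333 mod 4 = 1, so the flip contributes +1; sign now +1
(333/103): 333 mod 103 = 24, so (333/103) = (24/103)
factor out 2^3: 24 = 2^3·3; with 103 mod 8 = 7, (2/103) = +1; sign now +1; continue with (3/103)
flip (3/103) -> (103/3): both odd, 3 mod 4 = 3, 103 mod 4 = 3, so the flip contributes -1; sign now -1
(103/3): 103 mod 3 = 1, so (103/3) = (1/3)
reached (1/3) = 1, so the symbol is -1

-1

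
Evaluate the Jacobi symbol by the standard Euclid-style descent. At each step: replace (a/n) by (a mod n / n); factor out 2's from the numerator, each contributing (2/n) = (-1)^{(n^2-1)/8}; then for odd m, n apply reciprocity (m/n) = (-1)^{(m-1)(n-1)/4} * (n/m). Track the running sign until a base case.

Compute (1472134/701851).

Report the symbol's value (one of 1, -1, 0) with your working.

0

(1472134/701851) = (68432/701851)   [reduce mod 701851]
68432 = 2^4·4277; (2/701851) = -1 since 701851 mod 8 = 3, so (68432/701851) = (-1)^4·(4277/701851); sign now +1
reciprocity: (4277/701851) = +1·(701851/4277) since 4277 mod 4 = 1, 701851 mod 4 = 3; sign now +1
(701851/4277) = (423/4277)   [reduce mod 4277]
reciprocity: (423/4277) = +1·(4277/423) since 423 mod 4 = 3, 4277 mod 4 = 1; sign now +1
(4277/423) = (47/423)   [reduce mod 423]
reciprocity: (47/423) = -1·(423/47) since 47 mod 4 = 3, 423 mod 4 = 3; sign now -1
(423/47) = (0/47)   [reduce mod 47]
(0/47) = 0   [gcd(a, n) > 1]; final value = 0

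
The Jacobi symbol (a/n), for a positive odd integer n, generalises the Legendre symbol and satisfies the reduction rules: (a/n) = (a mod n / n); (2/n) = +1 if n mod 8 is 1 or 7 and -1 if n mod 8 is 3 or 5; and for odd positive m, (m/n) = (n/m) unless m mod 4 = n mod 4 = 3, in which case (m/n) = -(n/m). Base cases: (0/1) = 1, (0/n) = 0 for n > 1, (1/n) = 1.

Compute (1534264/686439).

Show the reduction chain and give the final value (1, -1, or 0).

-1

(1534264/686439) = (161386/686439)   [reduce mod 686439]
161386 = 2^1·80693; (2/686439) = +1 since 686439 mod 8 = 7, so (161386/686439) = (+1)^1·(80693/686439); sign now +1
reciprocity: (80693/686439) = +1·(686439/80693) since 80693 mod 4 = 1, 686439 mod 4 = 3; sign now +1
(686439/80693) = (40895/80693)   [reduce mod 80693]
reciprocity: (40895/80693) = +1·(80693/40895) since 40895 mod 4 = 3, 80693 mod 4 = 1; sign now +1
(80693/40895) = (39798/40895)   [reduce mod 40895]
39798 = 2^1·19899; (2/40895) = +1 since 40895 mod 8 = 7, so (39798/40895) = (+1)^1·(19899/40895); sign now +1
reciprocity: (19899/40895) = -1·(40895/19899) since 19899 mod 4 = 3, 40895 mod 4 = 3; sign now -1
(40895/19899) = (1097/19899)   [reduce mod 19899]
reciprocity: (1097/19899) = +1·(19899/1097) since 1097 mod 4 = 1, 19899 mod 4 = 3; sign now -1
(19899/1097) = (153/1097)   [reduce mod 1097]
reciprocity: (153/1097) = +1·(1097/153) since 153 mod 4 = 1, 1097 mod 4 = 1; sign now -1
(1097/153) = (26/153)   [reduce mod 153]
26 = 2^1·13; (2/153) = +1 since 153 mod 8 = 1, so (26/153) = (+1)^1·(13/153); sign now -1
reciprocity: (13/153) = +1·(153/13) since 13 mod 4 = 1, 153 mod 4 = 1; sign now -1
(153/13) = (10/13)   [reduce mod 13]
10 = 2^1·5; (2/13) = -1 since 13 mod 8 = 5, so (10/13) = (-1)^1·(5/13); sign now +1
reciprocity: (5/13) = +1·(13/5) since 5 mod 4 = 1, 13 mod 4 = 1; sign now +1
(13/5) = (3/5)   [reduce mod 5]
reciprocity: (3/5) = +1·(5/3) since 3 mod 4 = 3, 5 mod 4 = 1; sign now +1
(5/3) = (2/3)   [reduce mod 3]
2 = 2^1·1; (2/3) = -1 since 3 mod 8 = 3, so (2/3) = (-1)^1·(1/3); sign now -1
(1/3) = 1; final value = sign = -1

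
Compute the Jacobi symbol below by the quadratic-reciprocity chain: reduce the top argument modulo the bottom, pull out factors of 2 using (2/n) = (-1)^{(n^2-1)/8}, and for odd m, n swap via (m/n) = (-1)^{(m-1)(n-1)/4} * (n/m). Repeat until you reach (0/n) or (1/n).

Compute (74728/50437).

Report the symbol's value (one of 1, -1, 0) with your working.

(74728/50437) = (24291/50437)   [reduce mod 50437]
reciprocity: (24291/50437) = +1·(50437/24291) since 24291 mod 4 = 3, 50437 mod 4 = 1; sign now +1
(50437/24291) = (1855/24291)   [reduce mod 24291]
reciprocity: (1855/24291) = -1·(24291/1855) since 1855 mod 4 = 3, 24291 mod 4 = 3; sign now -1
(24291/1855) = (176/1855)   [reduce mod 1855]
176 = 2^4·11; (2/1855) = +1 since 1855 mod 8 = 7, so (176/1855) = (+1)^4·(11/1855); sign now -1
reciprocity: (11/1855) = -1·(1855/11) since 11 mod 4 = 3, 1855 mod 4 = 3; sign now +1
(1855/11) = (7/11)   [reduce mod 11]
reciprocity: (7/11) = -1·(11/7) since 7 mod 4 = 3, 11 mod 4 = 3; sign now -1
(11/7) = (4/7)   [reduce mod 7]
4 = 2^2·1; (2/7) = +1 since 7 mod 8 = 7, so (4/7) = (+1)^2·(1/7); sign now -1
(1/7) = 1; final value = sign = -1

-1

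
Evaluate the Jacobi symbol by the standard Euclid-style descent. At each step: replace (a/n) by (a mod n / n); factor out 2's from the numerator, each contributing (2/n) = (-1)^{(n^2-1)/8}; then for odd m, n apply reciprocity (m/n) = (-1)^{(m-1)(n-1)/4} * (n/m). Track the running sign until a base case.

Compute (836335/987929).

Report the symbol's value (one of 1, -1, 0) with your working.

reciprocity: (836335/987929) = +1·(987929/836335) since 836335 mod 4 = 3, 987929 mod 4 = 1; sign now +1
(987929/836335) = (151594/836335)   [reduce mod 836335]
151594 = 2^1·75797; (2/836335) = +1 since 836335 mod 8 = 7, so (151594/836335) = (+1)^1·(75797/836335); sign now +1
reciprocity: (75797/836335) = +1·(836335/75797) since 75797 mod 4 = 1, 836335 mod 4 = 3; sign now +1
(836335/75797) = (2568/75797)   [reduce mod 75797]
2568 = 2^3·321; (2/75797) = -1 since 75797 mod 8 = 5, so (2568/75797) = (-1)^3·(321/75797); sign now -1
reciprocity: (321/75797) = +1·(75797/321) since 321 mod 4 = 1, 75797 mod 4 = 1; sign now -1
(75797/321) = (41/321)   [reduce mod 321]
reciprocity: (41/321) = +1·(321/41) since 41 mod 4 = 1, 321 mod 4 = 1; sign now -1
(321/41) = (34/41)   [reduce mod 41]
34 = 2^1·17; (2/41) = +1 since 41 mod 8 = 1, so (34/41) = (+1)^1·(17/41); sign now -1
reciprocity: (17/41) = +1·(41/17) since 17 mod 4 = 1, 41 mod 4 = 1; sign now -1
(41/17) = (7/17)   [reduce mod 17]
reciprocity: (7/17) = +1·(17/7) since 7 mod 4 = 3, 17 mod 4 = 1; sign now -1
(17/7) = (3/7)   [reduce mod 7]
reciprocity: (3/7) = -1·(7/3) since 3 mod 4 = 3, 7 mod 4 = 3; sign now +1
(7/3) = (1/3)   [reduce mod 3]
(1/3) = 1; final value = sign = +1

1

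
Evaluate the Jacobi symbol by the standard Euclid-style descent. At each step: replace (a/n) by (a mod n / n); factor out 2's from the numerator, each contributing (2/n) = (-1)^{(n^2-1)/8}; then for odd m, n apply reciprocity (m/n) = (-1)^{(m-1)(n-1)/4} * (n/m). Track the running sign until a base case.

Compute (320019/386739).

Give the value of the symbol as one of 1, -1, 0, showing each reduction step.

flip (320019/386739) -> (386739/320019): both odd, 320019 mod 4 = 3, 386739 mod 4 = 3, so the flip contributes -1; sign now -1
(386739/320019): 386739 mod 320019 = 66720, so (386739/320019) = (66720/320019)
factor out 2^5: 66720 = 2^5·2085; with 320019 mod 8 = 3, (2/320019) = -1; sign now +1; continue with (2085/320019)
flip (2085/320019) -> (320019/2085): both odd, 2085 mod 4 = 1, 320019 mod 4 = 3, so the flip contributes +1; sign now +1
(320019/2085): 320019 mod 2085 = 1014, so (320019/2085) = (1014/2085)
factor out 2^1: 1014 = 2^1·507; with 2085 mod 8 = 5, (2/2085) = -1; sign now -1; continue with (507/2085)
flip (507/2085) -> (2085/507): both odd, 507 mod 4 = 3, 2085 mod 4 = 1, so the flip contributes +1; sign now -1
(2085/507): 2085 mod 507 = 57, so (2085/507) = (57/507)
flip (57/507) -> (507/57): both odd, 57 mod 4 = 1, 507 mod 4 = 3, so the flip contributes +1; sign now -1
(507/57): 507 mod 57 = 51, so (507/57) = (51/57)
flip (51/57) -> (57/51): both odd, 51 mod 4 = 3, 57 mod 4 = 1, so the flip contributes +1; sign now -1
(57/51): 57 mod 51 = 6, so (57/51) = (6/51)
factor out 2^1: 6 = 2^1·3; with 51 mod 8 = 3, (2/51) = -1; sign now +1; continue with (3/51)
flip (3/51) -> (51/3): both odd, 3 mod 4 = 3, 51 mod 4 = 3, so the flip contributes -1; sign now -1
(51/3): 51 mod 3 = 0, so (51/3) = (0/3)
reached (0/3); gcd(a, n) > 1, so (0/3) = 0 and the symbol is 0

0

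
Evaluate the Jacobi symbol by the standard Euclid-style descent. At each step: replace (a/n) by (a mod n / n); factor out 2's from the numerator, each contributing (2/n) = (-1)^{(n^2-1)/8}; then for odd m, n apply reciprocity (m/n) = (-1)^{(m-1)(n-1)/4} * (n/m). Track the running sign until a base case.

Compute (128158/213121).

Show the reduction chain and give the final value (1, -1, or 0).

factor out 2^1: 128158 = 2^1·64079; with 213121 mod 8 = 1, (2/213121) = +1; sign now +1; continue with (64079/213121)
flip (64079/213121) -> (213121/64079): both odd, 64079 mod 4 = 3, 213121 mod 4 = 1, so the flip contributes +1; sign now +1
(213121/64079): 213121 mod 64079 = 20884, so (213121/64079) = (20884/64079)
factor out 2^2: 20884 = 2^2·5221; with 64079 mod 8 = 7, (2/64079) = +1; sign now +1; continue with (5221/64079)
flip (5221/64079) -> (64079/5221): both odd, 5221 mod 4 = 1, 64079 mod 4 = 3, so the flip contributes +1; sign now +1
(64079/5221): 64079 mod 5221 = 1427, so (64079/5221) = (1427/5221)
flip (1427/5221) -> (5221/1427): both odd, 1427 mod 4 = 3, 5221 mod 4 = 1, so the flip contributes +1; sign now +1
(5221/1427): 5221 mod 1427 = 940, so (5221/1427) = (940/1427)
factor out 2^2: 940 = 2^2·235; with 1427 mod 8 = 3, (2/1427) = -1; sign now +1; continue with (235/1427)
flip (235/1427) -> (1427/235): both odd, 235 mod 4 = 3, 1427 mod 4 = 3, so the flip contributes -1; sign now -1
(1427/235): 1427 mod 235 = 17, so (1427/235) = (17/235)
flip (17/235) -> (235/17): both odd, 17 mod 4 = 1, 235 mod 4 = 3, so the flip contributes +1; sign now -1
(235/17): 235 mod 17 = 14, so (235/17) = (14/17)
factor out 2^1: 14 = 2^1·7; with 17 mod 8 = 1, (2/17) = +1; sign now -1; continue with (7/17)
flip (7/17) -> (17/7): both odd, 7 mod 4 = 3, 17 mod 4 = 1, so the flip contributes +1; sign now -1
(17/7): 17 mod 7 = 3, so (17/7) = (3/7)
flip (3/7) -> (7/3): both odd, 3 mod 4 = 3, 7 mod 4 = 3, so the flip contributes -1; sign now +1
(7/3): 7 mod 3 = 1, so (7/3) = (1/3)
reached (1/3) = 1, so the symbol is +1

1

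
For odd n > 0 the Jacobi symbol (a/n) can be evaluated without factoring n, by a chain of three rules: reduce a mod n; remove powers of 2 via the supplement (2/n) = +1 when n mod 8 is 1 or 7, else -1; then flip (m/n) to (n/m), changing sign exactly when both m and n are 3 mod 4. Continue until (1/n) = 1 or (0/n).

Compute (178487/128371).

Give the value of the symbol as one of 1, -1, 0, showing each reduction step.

(178487/128371) = (50116/128371)   [reduce mod 128371]
50116 = 2^2·12529; (2/128371) = -1 since 128371 mod 8 = 3, so (50116/128371) = (-1)^2·(12529/128371); sign now +1
reciprocity: (12529/128371) = +1·(128371/12529) since 12529 mod 4 = 1, 128371 mod 4 = 3; sign now +1
(128371/12529) = (3081/12529)   [reduce mod 12529]
reciprocity: (3081/12529) = +1·(12529/3081) since 3081 mod 4 = 1, 12529 mod 4 = 1; sign now +1
(12529/3081) = (205/3081)   [reduce mod 3081]
reciprocity: (205/3081) = +1·(3081/205) since 205 mod 4 = 1, 3081 mod 4 = 1; sign now +1
(3081/205) = (6/205)   [reduce mod 205]
6 = 2^1·3; (2/205) = -1 since 205 mod 8 = 5, so (6/205) = (-1)^1·(3/205); sign now -1
reciprocity: (3/205) = +1·(205/3) since 3 mod 4 = 3, 205 mod 4 = 1; sign now -1
(205/3) = (1/3)   [reduce mod 3]
(1/3) = 1; final value = sign = -1

-1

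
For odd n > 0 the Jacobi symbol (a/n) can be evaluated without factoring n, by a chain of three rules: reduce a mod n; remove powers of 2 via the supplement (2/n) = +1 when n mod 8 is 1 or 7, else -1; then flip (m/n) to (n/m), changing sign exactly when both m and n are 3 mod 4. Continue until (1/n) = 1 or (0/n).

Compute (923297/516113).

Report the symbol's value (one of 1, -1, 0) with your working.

(923297/516113) = (407184/516113)   [reduce mod 516113]
407184 = 2^4·25449; (2/516113) = +1 since 516113 mod 8 = 1, so (407184/516113) = (+1)^4·(25449/516113); sign now +1
reciprocity: (25449/516113) = +1·(516113/25449) since 25449 mod 4 = 1, 516113 mod 4 = 1; sign now +1
(516113/25449) = (7133/25449)   [reduce mod 25449]
reciprocity: (7133/25449) = +1·(25449/7133) since 7133 mod 4 = 1, 25449 mod 4 = 1; sign now +1
(25449/7133) = (4050/7133)   [reduce mod 7133]
4050 = 2^1·2025; (2/7133) = -1 since 7133 mod 8 = 5, so (4050/7133) = (-1)^1·(2025/7133); sign now -1
reciprocity: (2025/7133) = +1·(7133/2025) since 2025 mod 4 = 1, 7133 mod 4 = 1; sign now -1
(7133/2025) = (1058/2025)   [reduce mod 2025]
1058 = 2^1·529; (2/2025) = +1 since 2025 mod 8 = 1, so (1058/2025) = (+1)^1·(529/2025); sign now -1
reciprocity: (529/2025) = +1·(2025/529) since 529 mod 4 = 1, 2025 mod 4 = 1; sign now -1
(2025/529) = (438/529)   [reduce mod 529]
438 = 2^1·219; (2/529) = +1 since 529 mod 8 = 1, so (438/529) = (+1)^1·(219/529); sign now -1
reciprocity: (219/529) = +1·(529/219) since 219 mod 4 = 3, 529 mod 4 = 1; sign now -1
(529/219) = (91/219)   [reduce mod 219]
reciprocity: (91/219) = -1·(219/91) since 91 mod 4 = 3, 219 mod 4 = 3; sign now +1
(219/91) = (37/91)   [reduce mod 91]
reciprocity: (37/91) = +1·(91/37) since 37 mod 4 = 1, 91 mod 4 = 3; sign now +1
(91/37) = (17/37)   [reduce mod 37]
reciprocity: (17/37) = +1·(37/17) since 17 mod 4 = 1, 37 mod 4 = 1; sign now +1
(37/17) = (3/17)   [reduce mod 17]
reciprocity: (3/17) = +1·(17/3) since 3 mod 4 = 3, 17 mod 4 = 1; sign now +1
(17/3) = (2/3)   [reduce mod 3]
2 = 2^1·1; (2/3) = -1 since 3 mod 8 = 3, so (2/3) = (-1)^1·(1/3); sign now -1
(1/3) = 1; final value = sign = -1

-1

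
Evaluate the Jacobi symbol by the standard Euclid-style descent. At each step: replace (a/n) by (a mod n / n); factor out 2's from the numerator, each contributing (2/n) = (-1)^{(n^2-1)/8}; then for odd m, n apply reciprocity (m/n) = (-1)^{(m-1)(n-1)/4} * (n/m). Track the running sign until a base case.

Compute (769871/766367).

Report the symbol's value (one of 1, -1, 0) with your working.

-1

(769871/766367) = (3504/766367)   [reduce mod 766367]
3504 = 2^4·219; (2/766367) = +1 since 766367 mod 8 = 7, so (3504/766367) = (+1)^4·(219/766367); sign now +1
reciprocity: (219/766367) = -1·(766367/219) since 219 mod 4 = 3, 766367 mod 4 = 3; sign now -1
(766367/219) = (86/219)   [reduce mod 219]
86 = 2^1·43; (2/219) = -1 since 219 mod 8 = 3, so (86/219) = (-1)^1·(43/219); sign now +1
reciprocity: (43/219) = -1·(219/43) since 43 mod 4 = 3, 219 mod 4 = 3; sign now -1
(219/43) = (4/43)   [reduce mod 43]
4 = 2^2·1; (2/43) = -1 since 43 mod 8 = 3, so (4/43) = (-1)^2·(1/43); sign now -1
(1/43) = 1; final value = sign = -1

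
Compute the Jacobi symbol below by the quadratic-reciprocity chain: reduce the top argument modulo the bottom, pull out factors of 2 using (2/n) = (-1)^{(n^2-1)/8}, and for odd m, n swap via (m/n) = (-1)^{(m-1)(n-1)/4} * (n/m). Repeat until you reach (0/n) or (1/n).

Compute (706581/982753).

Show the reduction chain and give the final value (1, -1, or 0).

1

reciprocity: (706581/982753) = +1·(982753/706581) since 706581 mod 4 = 1, 982753 mod 4 = 1; sign now +1
(982753/706581) = (276172/706581)   [reduce mod 706581]
276172 = 2^2·69043; (2/706581) = -1 since 706581 mod 8 = 5, so (276172/706581) = (-1)^2·(69043/706581); sign now +1
reciprocity: (69043/706581) = +1·(706581/69043) since 69043 mod 4 = 3, 706581 mod 4 = 1; sign now +1
(706581/69043) = (16151/69043)   [reduce mod 69043]
reciprocity: (16151/69043) = -1·(69043/16151) since 16151 mod 4 = 3, 69043 mod 4 = 3; sign now -1
(69043/16151) = (4439/16151)   [reduce mod 16151]
reciprocity: (4439/16151) = -1·(16151/4439) since 4439 mod 4 = 3, 16151 mod 4 = 3; sign now +1
(16151/4439) = (2834/4439)   [reduce mod 4439]
2834 = 2^1·1417; (2/4439) = +1 since 4439 mod 8 = 7, so (2834/4439) = (+1)^1·(1417/4439); sign now +1
reciprocity: (1417/4439) = +1·(4439/1417) since 1417 mod 4 = 1, 4439 mod 4 = 3; sign now +1
(4439/1417) = (188/1417)   [reduce mod 1417]
188 = 2^2·47; (2/1417) = +1 since 1417 mod 8 = 1, so (188/1417) = (+1)^2·(47/1417); sign now +1
reciprocity: (47/1417) = +1·(1417/47) since 47 mod 4 = 3, 1417 mod 4 = 1; sign now +1
(1417/47) = (7/47)   [reduce mod 47]
reciprocity: (7/47) = -1·(47/7) since 7 mod 4 = 3, 47 mod 4 = 3; sign now -1
(47/7) = (5/7)   [reduce mod 7]
reciprocity: (5/7) = +1·(7/5) since 5 mod 4 = 1, 7 mod 4 = 3; sign now -1
(7/5) = (2/5)   [reduce mod 5]
2 = 2^1·1; (2/5) = -1 since 5 mod 8 = 5, so (2/5) = (-1)^1·(1/5); sign now +1
(1/5) = 1; final value = sign = +1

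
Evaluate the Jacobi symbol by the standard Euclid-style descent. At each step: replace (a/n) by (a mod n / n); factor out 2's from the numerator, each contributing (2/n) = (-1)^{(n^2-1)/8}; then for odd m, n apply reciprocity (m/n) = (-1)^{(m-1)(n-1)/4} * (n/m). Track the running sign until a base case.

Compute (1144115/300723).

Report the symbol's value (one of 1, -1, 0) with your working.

-1

(1144115/300723) = (241946/300723)   [reduce mod 300723]
241946 = 2^1·120973; (2/300723) = -1 since 300723 mod 8 = 3, so (241946/300723) = (-1)^1·(120973/300723); sign now -1
reciprocity: (120973/300723) = +1·(300723/120973) since 120973 mod 4 = 1, 300723 mod 4 = 3; sign now -1
(300723/120973) = (58777/120973)   [reduce mod 120973]
reciprocity: (58777/120973) = +1·(120973/58777) since 58777 mod 4 = 1, 120973 mod 4 = 1; sign now -1
(120973/58777) = (3419/58777)   [reduce mod 58777]
reciprocity: (3419/58777) = +1·(58777/3419) since 3419 mod 4 = 3, 58777 mod 4 = 1; sign now -1
(58777/3419) = (654/3419)   [reduce mod 3419]
654 = 2^1·327; (2/3419) = -1 since 3419 mod 8 = 3, so (654/3419) = (-1)^1·(327/3419); sign now +1
reciprocity: (327/3419) = -1·(3419/327) since 327 mod 4 = 3, 3419 mod 4 = 3; sign now -1
(3419/327) = (149/327)   [reduce mod 327]
reciprocity: (149/327) = +1·(327/149) since 149 mod 4 = 1, 327 mod 4 = 3; sign now -1
(327/149) = (29/149)   [reduce mod 149]
reciprocity: (29/149) = +1·(149/29) since 29 mod 4 = 1, 149 mod 4 = 1; sign now -1
(149/29) = (4/29)   [reduce mod 29]
4 = 2^2·1; (2/29) = -1 since 29 mod 8 = 5, so (4/29) = (-1)^2·(1/29); sign now -1
(1/29) = 1; final value = sign = -1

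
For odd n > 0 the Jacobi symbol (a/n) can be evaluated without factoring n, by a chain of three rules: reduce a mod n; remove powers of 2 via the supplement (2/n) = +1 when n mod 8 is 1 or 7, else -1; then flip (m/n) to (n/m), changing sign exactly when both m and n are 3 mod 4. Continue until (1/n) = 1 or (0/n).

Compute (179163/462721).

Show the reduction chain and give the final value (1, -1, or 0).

-1

reciprocity: (179163/462721) = +1·(462721/179163) since 179163 mod 4 = 3, 462721 mod 4 = 1; sign now +1
(462721/179163) = (104395/179163)   [reduce mod 179163]
reciprocity: (104395/179163) = -1·(179163/104395) since 104395 mod 4 = 3, 179163 mod 4 = 3; sign now -1
(179163/104395) = (74768/104395)   [reduce mod 104395]
74768 = 2^4·4673; (2/104395) = -1 since 104395 mod 8 = 3, so (74768/104395) = (-1)^4·(4673/104395); sign now -1
reciprocity: (4673/104395) = +1·(104395/4673) since 4673 mod 4 = 1, 104395 mod 4 = 3; sign now -1
(104395/4673) = (1589/4673)   [reduce mod 4673]
reciprocity: (1589/4673) = +1·(4673/1589) since 1589 mod 4 = 1, 4673 mod 4 = 1; sign now -1
(4673/1589) = (1495/1589)   [reduce mod 1589]
reciprocity: (1495/1589) = +1·(1589/1495) since 1495 mod 4 = 3, 1589 mod 4 = 1; sign now -1
(1589/1495) = (94/1495)   [reduce mod 1495]
94 = 2^1·47; (2/1495) = +1 since 1495 mod 8 = 7, so (94/1495) = (+1)^1·(47/1495); sign now -1
reciprocity: (47/1495) = -1·(1495/47) since 47 mod 4 = 3, 1495 mod 4 = 3; sign now +1
(1495/47) = (38/47)   [reduce mod 47]
38 = 2^1·19; (2/47) = +1 since 47 mod 8 = 7, so (38/47) = (+1)^1·(19/47); sign now +1
reciprocity: (19/47) = -1·(47/19) since 19 mod 4 = 3, 47 mod 4 = 3; sign now -1
(47/19) = (9/19)   [reduce mod 19]
reciprocity: (9/19) = +1·(19/9) since 9 mod 4 = 1, 19 mod 4 = 3; sign now -1
(19/9) = (1/9)   [reduce mod 9]
(1/9) = 1; final value = sign = -1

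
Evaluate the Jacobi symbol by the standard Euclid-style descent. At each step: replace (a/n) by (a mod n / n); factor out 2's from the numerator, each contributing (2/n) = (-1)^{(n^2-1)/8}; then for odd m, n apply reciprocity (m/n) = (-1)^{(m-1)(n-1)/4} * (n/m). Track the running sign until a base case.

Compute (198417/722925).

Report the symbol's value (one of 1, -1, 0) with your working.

reciprocity: (198417/722925) = +1·(722925/198417) since 198417 mod 4 = 1, 722925 mod 4 = 1; sign now +1
(722925/198417) = (127674/198417)   [reduce mod 198417]
127674 = 2^1·63837; (2/198417) = +1 since 198417 mod 8 = 1, so (127674/198417) = (+1)^1·(63837/198417); sign now +1
reciprocity: (63837/198417) = +1·(198417/63837) since 63837 mod 4 = 1, 198417 mod 4 = 1; sign now +1
(198417/63837) = (6906/63837)   [reduce mod 63837]
6906 = 2^1·3453; (2/63837) = -1 since 63837 mod 8 = 5, so (6906/63837) = (-1)^1·(3453/63837); sign now -1
reciprocity: (3453/63837) = +1·(63837/3453) since 3453 mod 4 = 1, 63837 mod 4 = 1; sign now -1
(63837/3453) = (1683/3453)   [reduce mod 3453]
reciprocity: (1683/3453) = +1·(3453/1683) since 1683 mod 4 = 3, 3453 mod 4 = 1; sign now -1
(3453/1683) = (87/1683)   [reduce mod 1683]
reciprocity: (87/1683) = -1·(1683/87) since 87 mod 4 = 3, 1683 mod 4 = 3; sign now +1
(1683/87) = (30/87)   [reduce mod 87]
30 = 2^1·15; (2/87) = +1 since 87 mod 8 = 7, so (30/87) = (+1)^1·(15/87); sign now +1
reciprocity: (15/87) = -1·(87/15) since 15 mod 4 = 3, 87 mod 4 = 3; sign now -1
(87/15) = (12/15)   [reduce mod 15]
12 = 2^2·3; (2/15) = +1 since 15 mod 8 = 7, so (12/15) = (+1)^2·(3/15); sign now -1
reciprocity: (3/15) = -1·(15/3) since 3 mod 4 = 3, 15 mod 4 = 3; sign now +1
(15/3) = (0/3)   [reduce mod 3]
(0/3) = 0   [gcd(a, n) > 1]; final value = 0

0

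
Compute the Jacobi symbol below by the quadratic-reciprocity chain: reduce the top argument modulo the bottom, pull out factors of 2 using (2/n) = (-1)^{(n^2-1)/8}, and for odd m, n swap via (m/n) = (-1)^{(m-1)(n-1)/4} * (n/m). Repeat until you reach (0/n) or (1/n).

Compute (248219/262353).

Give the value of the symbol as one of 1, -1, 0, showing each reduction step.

flip (248219/262353) -> (262353/248219): both odd, 248219 mod 4 = 3, 262353 mod 4 = 1, so the flip contributes +1; sign now +1
(262353/248219): 262353 mod 248219 = 14134, so (262353/248219) = (14134/248219)
factor out 2^1: 14134 = 2^1·7067; with 248219 mod 8 = 3, (2/248219) = -1; sign now -1; continue with (7067/248219)
flip (7067/248219) -> (248219/7067): both odd, 7067 mod 4 = 3, 248219 mod 4 = 3, so the flip contributes -1; sign now +1
(248219/7067): 248219 mod 7067 = 874, so (248219/7067) = (874/7067)
factor out 2^1: 874 = 2^1·437; with 7067 mod 8 = 3, (2/7067) = -1; sign now -1; continue with (437/7067)
flip (437/7067) -> (7067/437): both odd, 437 mod 4 = 1, 7067 mod 4 = 3, so the flip contributes +1; sign now -1
(7067/437): 7067 mod 437 = 75, so (7067/437) = (75/437)
flip (75/437) -> (437/75): both odd, 75 mod 4 = 3, 437 mod 4 = 1, so the flip contributes +1; sign now -1
(437/75): 437 mod 75 = 62, so (437/75) = (62/75)
factor out 2^1: 62 = 2^1·31; with 75 mod 8 = 3, (2/75) = -1; sign now +1; continue with (31/75)
flip (31/75) -> (75/31): both odd, 31 mod 4 = 3, 75 mod 4 = 3, so the flip contributes -1; sign now -1
(75/31): 75 mod 31 = 13, so (75/31) = (13/31)
flip (13/31) -> (31/13): both odd, 13 mod 4 = 1, 31 mod 4 = 3, so the flip contributes +1; sign now -1
(31/13): 31 mod 13 = 5, so (31/13) = (5/13)
flip (5/13) -> (13/5): both odd, 5 mod 4 = 1, 13 mod 4 = 1, so the flip contributes +1; sign now -1
(13/5): 13 mod 5 = 3, so (13/5) = (3/5)
flip (3/5) -> (5/3): both odd, 3 mod 4 = 3, 5 mod 4 = 1, so the flip contributes +1; sign now -1
(5/3): 5 mod 3 = 2, so (5/3) = (2/3)
factor out 2^1: 2 = 2^1·1; with 3 mod 8 = 3, (2/3) = -1; sign now +1; continue with (1/3)
reached (1/3) = 1, so the symbol is +1

1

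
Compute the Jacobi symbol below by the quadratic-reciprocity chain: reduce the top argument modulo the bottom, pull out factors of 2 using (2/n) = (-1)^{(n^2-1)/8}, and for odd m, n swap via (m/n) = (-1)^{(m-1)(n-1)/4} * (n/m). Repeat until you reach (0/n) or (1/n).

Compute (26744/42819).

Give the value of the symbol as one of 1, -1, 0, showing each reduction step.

factor out 2^3: 26744 = 2^3·3343; with 42819 mod 8 = 3, (2/42819) = -1; sign now -1; continue with (3343/42819)
flip (3343/42819) -> (42819/3343): both odd, 3343 mod 4 = 3, 42819 mod 4 = 3, so the flip contributes -1; sign now +1
(42819/3343): 42819 mod 3343 = 2703, so (42819/3343) = (2703/3343)
flip (2703/3343) -> (3343/2703): both odd, 2703 mod 4 = 3, 3343 mod 4 = 3, so the flip contributes -1; sign now -1
(3343/2703): 3343 mod 2703 = 640, so (3343/2703) = (640/2703)
factor out 2^7: 640 = 2^7·5; with 2703 mod 8 = 7, (2/2703) = +1; sign now -1; continue with (5/2703)
flip (5/2703) -> (2703/5): both odd, 5 mod 4 = 1, 2703 mod 4 = 3, so the flip contributes +1; sign now -1
(2703/5): 2703 mod 5 = 3, so (2703/5) = (3/5)
flip (3/5) -> (5/3): both odd, 3 mod 4 = 3, 5 mod 4 = 1, so the flip contributes +1; sign now -1
(5/3): 5 mod 3 = 2, so (5/3) = (2/3)
factor out 2^1: 2 = 2^1·1; with 3 mod 8 = 3, (2/3) = -1; sign now +1; continue with (1/3)
reached (1/3) = 1, so the symbol is +1

1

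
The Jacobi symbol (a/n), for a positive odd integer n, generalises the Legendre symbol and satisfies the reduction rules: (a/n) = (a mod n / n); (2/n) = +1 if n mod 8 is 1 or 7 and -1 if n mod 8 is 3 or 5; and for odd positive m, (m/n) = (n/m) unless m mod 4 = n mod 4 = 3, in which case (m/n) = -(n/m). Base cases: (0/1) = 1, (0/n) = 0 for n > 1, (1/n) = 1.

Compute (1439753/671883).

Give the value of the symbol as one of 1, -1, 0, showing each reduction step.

(1439753/671883): 1439753 mod 671883 = 95987, so (1439753/671883) = (95987/671883)
flip (95987/671883) -> (671883/95987): both odd, 95987 mod 4 = 3, 671883 mod 4 = 3, so the flip contributes -1; sign now -1
(671883/95987): 671883 mod 95987 = 95961, so (671883/95987) = (95961/95987)
flip (95961/95987) -> (95987/95961): both odd, 95961 mod 4 = 1, 95987 mod 4 = 3, so the flip contributes +1; sign now -1
(95987/95961): 95987 mod 95961 = 26, so (95987/95961) = (26/95961)
factor out 2^1: 26 = 2^1·13; with 95961 mod 8 = 1, (2/95961) = +1; sign now -1; continue with (13/95961)
flip (13/95961) -> (95961/13): both odd, 13 mod 4 = 1, 95961 mod 4 = 1, so the flip contributes +1; sign now -1
(95961/13): 95961 mod 13 = 8, so (95961/13) = (8/13)
factor out 2^3: 8 = 2^3·1; with 13 mod 8 = 5, (2/13) = -1; sign now +1; continue with (1/13)
reached (1/13) = 1, so the symbol is +1

1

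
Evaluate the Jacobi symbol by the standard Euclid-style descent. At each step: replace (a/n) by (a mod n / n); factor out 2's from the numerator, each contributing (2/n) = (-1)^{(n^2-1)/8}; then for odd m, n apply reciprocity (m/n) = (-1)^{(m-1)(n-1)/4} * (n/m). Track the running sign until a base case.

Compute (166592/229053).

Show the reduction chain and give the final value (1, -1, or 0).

-1

166592 = 2^6·2603; (2/229053) = -1 since 229053 mod 8 = 5, so (166592/229053) = (-1)^6·(2603/229053); sign now +1
reciprocity: (2603/229053) = +1·(229053/2603) since 2603 mod 4 = 3, 229053 mod 4 = 1; sign now +1
(229053/2603) = (2592/2603)   [reduce mod 2603]
2592 = 2^5·81; (2/2603) = -1 since 2603 mod 8 = 3, so (2592/2603) = (-1)^5·(81/2603); sign now -1
reciprocity: (81/2603) = +1·(2603/81) since 81 mod 4 = 1, 2603 mod 4 = 3; sign now -1
(2603/81) = (11/81)   [reduce mod 81]
reciprocity: (11/81) = +1·(81/11) since 11 mod 4 = 3, 81 mod 4 = 1; sign now -1
(81/11) = (4/11)   [reduce mod 11]
4 = 2^2·1; (2/11) = -1 since 11 mod 8 = 3, so (4/11) = (-1)^2·(1/11); sign now -1
(1/11) = 1; final value = sign = -1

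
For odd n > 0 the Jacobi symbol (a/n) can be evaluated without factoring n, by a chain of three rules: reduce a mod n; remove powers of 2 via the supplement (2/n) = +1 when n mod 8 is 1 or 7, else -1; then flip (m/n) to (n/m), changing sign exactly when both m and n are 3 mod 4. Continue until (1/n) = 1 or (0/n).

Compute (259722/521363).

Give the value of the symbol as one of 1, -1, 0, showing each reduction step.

factor out 2^1: 259722 = 2^1·129861; with 521363 mod 8 = 3, (2/521363) = -1; sign now -1; continue with (129861/521363)
flip (129861/521363) -> (521363/129861): both odd, 129861 mod 4 = 1, 521363 mod 4 = 3, so the flip contributes +1; sign now -1
(521363/129861): 521363 mod 129861 = 1919, so (521363/129861) = (1919/129861)
flip (1919/129861) -> (129861/1919): both odd, 1919 mod 4 = 3, 129861 mod 4 = 1, so the flip contributes +1; sign now -1
(129861/1919): 129861 mod 1919 = 1288, so (129861/1919) = (1288/1919)
factor out 2^3: 1288 = 2^3·161; with 1919 mod 8 = 7, (2/1919) = +1; sign now -1; continue with (161/1919)
flip (161/1919) -> (1919/161): both odd, 161 mod 4 = 1, 1919 mod 4 = 3, so the flip contributes +1; sign now -1
(1919/161): 1919 mod 161 = 148, so (1919/161) = (148/161)
factor out 2^2: 148 = 2^2·37; with 161 mod 8 = 1, (2/161) = +1; sign now -1; continue with (37/161)
flip (37/161) -> (161/37): both odd, 37 mod 4 = 1, 161 mod 4 = 1, so the flip contributes +1; sign now -1
(161/37): 161 mod 37 = 13, so (161/37) = (13/37)
flip (13/37) -> (37/13): both odd, 13 mod 4 = 1, 37 mod 4 = 1, so the flip contributes +1; sign now -1
(37/13): 37 mod 13 = 11, so (37/13) = (11/13)
flip (11/13) -> (13/11): both odd, 11 mod 4 = 3, 13 mod 4 = 1, so the flip contributes +1; sign now -1
(13/11): 13 mod 11 = 2, so (13/11) = (2/11)
factor out 2^1: 2 = 2^1·1; with 11 mod 8 = 3, (2/11) = -1; sign now +1; continue with (1/11)
reached (1/11) = 1, so the symbol is +1

1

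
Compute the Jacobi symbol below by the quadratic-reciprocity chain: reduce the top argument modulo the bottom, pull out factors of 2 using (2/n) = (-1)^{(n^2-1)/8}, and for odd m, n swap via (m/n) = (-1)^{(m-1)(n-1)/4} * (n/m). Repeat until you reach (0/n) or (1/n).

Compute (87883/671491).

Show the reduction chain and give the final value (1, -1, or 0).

flip (87883/671491) -> (671491/87883): both odd, 87883 mod 4 = 3, 671491 mod 4 = 3, so the flip contributes -1; sign now -1
(671491/87883): 671491 mod 87883 = 56310, so (671491/87883) = (56310/87883)
factor out 2^1: 56310 = 2^1·28155; with 87883 mod 8 = 3, (2/87883) = -1; sign now +1; continue with (28155/87883)
flip (28155/87883) -> (87883/28155): both odd, 28155 mod 4 = 3, 87883 mod 4 = 3, so the flip contributes -1; sign now -1
(87883/28155): 87883 mod 28155 = 3418, so (87883/28155) = (3418/28155)
factor out 2^1: 3418 = 2^1·1709; with 28155 mod 8 = 3, (2/28155) = -1; sign now +1; continue with (1709/28155)
flip (1709/28155) -> (28155/1709): both odd, 1709 mod 4 = 1, 28155 mod 4 = 3, so the flip contributes +1; sign now +1
(28155/1709): 28155 mod 1709 = 811, so (28155/1709) = (811/1709)
flip (811/1709) -> (1709/811): both odd, 811 mod 4 = 3, 1709 mod 4 = 1, so the flip contributes +1; sign now +1
(1709/811): 1709 mod 811 = 87, so (1709/811) = (87/811)
flip (87/811) -> (811/87): both odd, 87 mod 4 = 3, 811 mod 4 = 3, so the flip contributes -1; sign now -1
(811/87): 811 mod 87 = 28, so (811/87) = (28/87)
factor out 2^2: 28 = 2^2·7; with 87 mod 8 = 7, (2/87) = +1; sign now -1; continue with (7/87)
flip (7/87) -> (87/7): both odd, 7 mod 4 = 3, 87 mod 4 = 3, so the flip contributes -1; sign now +1
(87/7): 87 mod 7 = 3, so (87/7) = (3/7)
flip (3/7) -> (7/3): both odd, 3 mod 4 = 3, 7 mod 4 = 3, so the flip contributes -1; sign now -1
(7/3): 7 mod 3 = 1, so (7/3) = (1/3)
reached (1/3) = 1, so the symbol is -1

-1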